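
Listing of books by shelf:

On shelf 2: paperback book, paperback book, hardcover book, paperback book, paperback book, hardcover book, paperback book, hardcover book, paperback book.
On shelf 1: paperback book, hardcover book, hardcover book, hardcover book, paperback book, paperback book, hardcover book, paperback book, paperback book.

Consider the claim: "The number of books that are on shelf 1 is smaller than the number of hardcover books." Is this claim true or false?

books on shelf 1: 9.
hardcover books: 7.
The claim requires 9 < 7, which does not hold.

False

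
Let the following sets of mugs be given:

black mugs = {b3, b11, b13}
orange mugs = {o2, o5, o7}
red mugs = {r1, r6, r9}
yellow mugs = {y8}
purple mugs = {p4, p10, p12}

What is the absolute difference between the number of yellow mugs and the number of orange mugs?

2

yellow mugs: 1. orange mugs: 3.
|1 − 3| = 3 − 1 = 2.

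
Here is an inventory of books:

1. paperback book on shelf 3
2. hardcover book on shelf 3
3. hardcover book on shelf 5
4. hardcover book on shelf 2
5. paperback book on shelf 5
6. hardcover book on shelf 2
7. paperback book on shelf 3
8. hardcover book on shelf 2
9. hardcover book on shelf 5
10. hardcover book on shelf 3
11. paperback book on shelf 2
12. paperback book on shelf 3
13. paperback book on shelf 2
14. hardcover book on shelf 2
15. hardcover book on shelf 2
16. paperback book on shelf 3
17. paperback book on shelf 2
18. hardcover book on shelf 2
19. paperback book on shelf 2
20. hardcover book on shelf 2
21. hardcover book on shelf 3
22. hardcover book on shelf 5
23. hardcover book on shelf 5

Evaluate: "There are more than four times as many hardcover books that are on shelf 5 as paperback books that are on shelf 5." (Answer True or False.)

There are 4 hardcover books on shelf 5.
There is 1 paperback book on shelf 5.
The claim requires 4 > 4 × 1 = 4, which does not hold.

False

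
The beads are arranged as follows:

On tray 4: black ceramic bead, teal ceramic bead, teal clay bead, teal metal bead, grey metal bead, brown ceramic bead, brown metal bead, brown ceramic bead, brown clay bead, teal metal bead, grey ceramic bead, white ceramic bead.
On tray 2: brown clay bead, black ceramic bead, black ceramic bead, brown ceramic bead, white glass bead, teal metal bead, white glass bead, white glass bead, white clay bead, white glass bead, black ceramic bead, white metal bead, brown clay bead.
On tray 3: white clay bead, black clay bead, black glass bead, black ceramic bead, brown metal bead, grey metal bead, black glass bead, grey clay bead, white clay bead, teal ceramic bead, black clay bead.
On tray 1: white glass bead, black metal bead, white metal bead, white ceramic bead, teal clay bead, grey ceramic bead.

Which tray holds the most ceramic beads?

tray 4

Counts by tray (restricted to ceramic beads): tray 4→6, tray 2→4, tray 3→2, tray 1→2.
The maximum is 6, held uniquely by tray 4.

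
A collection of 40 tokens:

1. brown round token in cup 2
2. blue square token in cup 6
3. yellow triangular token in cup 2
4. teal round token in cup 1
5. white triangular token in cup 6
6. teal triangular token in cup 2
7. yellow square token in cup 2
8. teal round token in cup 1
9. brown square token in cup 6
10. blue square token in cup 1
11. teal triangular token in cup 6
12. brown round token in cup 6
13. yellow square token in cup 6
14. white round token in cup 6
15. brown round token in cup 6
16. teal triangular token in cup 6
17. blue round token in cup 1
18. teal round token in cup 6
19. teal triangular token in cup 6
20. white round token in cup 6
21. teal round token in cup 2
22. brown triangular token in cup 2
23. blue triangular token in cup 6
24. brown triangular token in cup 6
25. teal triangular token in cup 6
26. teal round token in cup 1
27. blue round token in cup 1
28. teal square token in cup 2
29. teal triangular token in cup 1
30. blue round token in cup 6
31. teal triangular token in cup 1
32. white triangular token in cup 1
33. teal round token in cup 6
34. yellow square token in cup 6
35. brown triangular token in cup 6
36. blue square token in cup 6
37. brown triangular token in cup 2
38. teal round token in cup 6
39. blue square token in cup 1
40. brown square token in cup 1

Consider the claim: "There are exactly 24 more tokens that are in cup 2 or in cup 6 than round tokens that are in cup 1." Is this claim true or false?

There are 29 tokens in cup 2 or in cup 6.
There are 5 round tokens in cup 1.
The claim requires 29 − 5 (= 24) to equal 24, which holds.

True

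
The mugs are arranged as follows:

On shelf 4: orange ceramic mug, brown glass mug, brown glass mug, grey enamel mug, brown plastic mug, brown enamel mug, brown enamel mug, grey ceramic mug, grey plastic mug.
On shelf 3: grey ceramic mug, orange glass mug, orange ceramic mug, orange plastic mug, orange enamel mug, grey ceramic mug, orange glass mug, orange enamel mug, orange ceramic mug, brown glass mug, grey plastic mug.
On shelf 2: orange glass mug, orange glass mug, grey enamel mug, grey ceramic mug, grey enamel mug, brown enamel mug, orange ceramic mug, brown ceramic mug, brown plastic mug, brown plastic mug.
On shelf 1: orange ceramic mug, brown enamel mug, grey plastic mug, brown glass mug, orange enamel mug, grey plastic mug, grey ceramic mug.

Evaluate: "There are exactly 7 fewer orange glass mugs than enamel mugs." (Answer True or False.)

orange glass mugs: 4.
enamel mugs: 10.
The claim requires 10 − 4 (= 6) to equal 7, which does not hold.

False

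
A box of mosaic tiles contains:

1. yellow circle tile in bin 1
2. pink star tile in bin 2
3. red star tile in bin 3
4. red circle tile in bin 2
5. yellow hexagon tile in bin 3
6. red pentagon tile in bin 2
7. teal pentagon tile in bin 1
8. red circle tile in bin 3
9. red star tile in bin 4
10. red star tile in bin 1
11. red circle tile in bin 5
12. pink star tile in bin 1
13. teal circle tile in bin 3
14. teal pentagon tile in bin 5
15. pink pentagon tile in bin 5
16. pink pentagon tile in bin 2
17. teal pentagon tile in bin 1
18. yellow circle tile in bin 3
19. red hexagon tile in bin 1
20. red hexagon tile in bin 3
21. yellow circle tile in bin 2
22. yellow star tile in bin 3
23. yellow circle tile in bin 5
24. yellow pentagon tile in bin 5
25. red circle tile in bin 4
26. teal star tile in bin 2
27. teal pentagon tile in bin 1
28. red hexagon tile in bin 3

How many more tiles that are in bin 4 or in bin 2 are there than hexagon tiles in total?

tiles in bin 4 or in bin 2: 8.
hexagon tiles: 4.
8 − 4 = 4.

4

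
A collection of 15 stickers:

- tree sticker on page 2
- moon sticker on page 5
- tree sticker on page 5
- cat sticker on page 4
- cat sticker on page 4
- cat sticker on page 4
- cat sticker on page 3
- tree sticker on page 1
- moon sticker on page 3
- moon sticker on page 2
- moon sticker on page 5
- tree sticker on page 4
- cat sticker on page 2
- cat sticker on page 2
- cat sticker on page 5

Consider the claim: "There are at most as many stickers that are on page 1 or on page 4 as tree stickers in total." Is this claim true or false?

|stickers on page 1 or on page 4| = 5.
|tree stickers| = 4.
The claim requires 5 ≤ 4, which does not hold.

False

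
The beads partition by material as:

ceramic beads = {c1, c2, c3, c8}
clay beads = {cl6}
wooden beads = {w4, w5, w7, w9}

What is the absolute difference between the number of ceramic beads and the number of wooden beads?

0

ceramic beads: 4. wooden beads: 4.
|4 − 4| = 4 − 4 = 0.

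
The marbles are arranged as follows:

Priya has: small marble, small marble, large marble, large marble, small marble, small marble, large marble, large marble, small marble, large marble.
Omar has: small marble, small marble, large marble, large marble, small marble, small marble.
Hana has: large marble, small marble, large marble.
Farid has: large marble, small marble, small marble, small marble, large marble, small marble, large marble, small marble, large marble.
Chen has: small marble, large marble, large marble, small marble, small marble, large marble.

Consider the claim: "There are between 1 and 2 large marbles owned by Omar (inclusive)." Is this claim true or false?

True

large marbles owned by Omar: 2.
The claim requires 1 ≤ 2 ≤ 2, which holds.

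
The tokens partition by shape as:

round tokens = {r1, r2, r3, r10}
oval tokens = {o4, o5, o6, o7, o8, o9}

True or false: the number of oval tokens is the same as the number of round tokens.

False

There are 6 oval tokens.
There are 4 round tokens.
The claim requires 6 = 4, which does not hold.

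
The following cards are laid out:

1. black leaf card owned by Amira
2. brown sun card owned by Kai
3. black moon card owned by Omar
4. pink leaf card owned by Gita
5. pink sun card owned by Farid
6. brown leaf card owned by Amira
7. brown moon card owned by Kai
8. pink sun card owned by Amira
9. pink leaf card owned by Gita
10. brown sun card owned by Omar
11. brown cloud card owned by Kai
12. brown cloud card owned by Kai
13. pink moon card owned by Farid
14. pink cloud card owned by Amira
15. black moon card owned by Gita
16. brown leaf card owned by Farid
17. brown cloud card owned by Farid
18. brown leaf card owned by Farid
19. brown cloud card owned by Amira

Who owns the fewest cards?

Counts by player: Farid→5, Amira→5, Kai→4, Gita→3, Omar→2.
The minimum is 2, held uniquely by Omar.

Omar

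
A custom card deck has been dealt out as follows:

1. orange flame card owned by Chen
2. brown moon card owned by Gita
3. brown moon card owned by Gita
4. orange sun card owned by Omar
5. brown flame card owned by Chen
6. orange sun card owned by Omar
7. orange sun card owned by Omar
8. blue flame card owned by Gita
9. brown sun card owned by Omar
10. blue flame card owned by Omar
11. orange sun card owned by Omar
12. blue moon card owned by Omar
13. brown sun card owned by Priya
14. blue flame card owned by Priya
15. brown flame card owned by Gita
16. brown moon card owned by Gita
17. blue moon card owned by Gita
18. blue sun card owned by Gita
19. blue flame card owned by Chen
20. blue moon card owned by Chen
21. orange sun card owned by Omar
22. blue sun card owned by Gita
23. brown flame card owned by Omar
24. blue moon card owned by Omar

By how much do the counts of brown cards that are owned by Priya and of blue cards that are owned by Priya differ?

brown cards owned by Priya: 1. blue cards owned by Priya: 1.
|1 − 1| = 1 − 1 = 0.

0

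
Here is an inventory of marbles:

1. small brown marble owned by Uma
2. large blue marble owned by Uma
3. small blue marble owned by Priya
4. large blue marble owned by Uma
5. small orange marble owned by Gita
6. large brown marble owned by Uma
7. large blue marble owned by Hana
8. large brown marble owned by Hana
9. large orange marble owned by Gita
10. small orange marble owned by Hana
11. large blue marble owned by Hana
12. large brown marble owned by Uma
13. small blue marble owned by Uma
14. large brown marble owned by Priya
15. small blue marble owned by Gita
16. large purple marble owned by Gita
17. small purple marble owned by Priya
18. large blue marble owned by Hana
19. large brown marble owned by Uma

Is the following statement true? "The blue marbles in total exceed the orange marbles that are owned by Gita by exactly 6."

True

blue marbles: 8.
orange marbles owned by Gita: 2.
The claim requires 8 − 2 (= 6) to equal 6, which holds.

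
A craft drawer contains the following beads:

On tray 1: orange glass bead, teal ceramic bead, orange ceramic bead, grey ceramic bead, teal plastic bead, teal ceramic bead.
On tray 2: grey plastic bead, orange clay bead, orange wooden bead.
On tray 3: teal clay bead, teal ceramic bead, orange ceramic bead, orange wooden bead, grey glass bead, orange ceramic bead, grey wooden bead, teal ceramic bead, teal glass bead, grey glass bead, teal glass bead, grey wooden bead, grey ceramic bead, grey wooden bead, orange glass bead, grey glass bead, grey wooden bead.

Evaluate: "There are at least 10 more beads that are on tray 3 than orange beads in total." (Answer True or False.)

beads on tray 3: 17.
orange beads: 8.
The claim requires 17 − 8 = 9 ≥ 10, which does not hold.

False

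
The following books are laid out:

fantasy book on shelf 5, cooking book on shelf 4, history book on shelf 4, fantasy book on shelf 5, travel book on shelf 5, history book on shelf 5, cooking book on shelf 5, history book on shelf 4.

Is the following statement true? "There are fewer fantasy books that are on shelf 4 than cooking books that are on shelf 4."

|fantasy books on shelf 4| = 0.
|cooking books on shelf 4| = 1.
The claim requires 0 < 1, which holds.

True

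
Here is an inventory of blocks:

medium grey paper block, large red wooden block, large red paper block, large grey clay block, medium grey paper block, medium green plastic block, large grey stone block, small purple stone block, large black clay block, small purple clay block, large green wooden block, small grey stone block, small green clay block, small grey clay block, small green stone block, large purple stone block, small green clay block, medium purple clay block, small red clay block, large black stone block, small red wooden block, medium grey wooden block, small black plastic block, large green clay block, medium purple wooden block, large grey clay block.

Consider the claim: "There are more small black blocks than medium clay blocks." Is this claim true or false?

False

small black blocks: 1.
medium clay blocks: 1.
The claim requires 1 > 1, which does not hold.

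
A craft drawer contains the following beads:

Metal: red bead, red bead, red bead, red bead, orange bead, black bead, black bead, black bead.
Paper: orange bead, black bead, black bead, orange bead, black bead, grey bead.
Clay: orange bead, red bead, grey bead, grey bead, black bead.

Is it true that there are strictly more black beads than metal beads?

False

There are 7 black beads.
There are 8 metal beads.
The claim requires 7 > 8, which does not hold.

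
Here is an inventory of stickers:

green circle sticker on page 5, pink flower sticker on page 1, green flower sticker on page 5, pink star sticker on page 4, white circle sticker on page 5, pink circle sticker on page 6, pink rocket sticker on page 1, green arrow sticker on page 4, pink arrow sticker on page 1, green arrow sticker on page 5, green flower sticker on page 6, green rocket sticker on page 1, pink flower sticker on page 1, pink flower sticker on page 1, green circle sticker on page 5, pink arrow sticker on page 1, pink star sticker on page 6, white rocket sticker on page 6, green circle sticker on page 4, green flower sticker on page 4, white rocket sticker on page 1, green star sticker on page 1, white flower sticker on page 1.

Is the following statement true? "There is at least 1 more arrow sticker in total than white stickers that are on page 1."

True

arrow stickers: 4.
white stickers on page 1: 2.
The claim requires 4 − 2 = 2 ≥ 1, which holds.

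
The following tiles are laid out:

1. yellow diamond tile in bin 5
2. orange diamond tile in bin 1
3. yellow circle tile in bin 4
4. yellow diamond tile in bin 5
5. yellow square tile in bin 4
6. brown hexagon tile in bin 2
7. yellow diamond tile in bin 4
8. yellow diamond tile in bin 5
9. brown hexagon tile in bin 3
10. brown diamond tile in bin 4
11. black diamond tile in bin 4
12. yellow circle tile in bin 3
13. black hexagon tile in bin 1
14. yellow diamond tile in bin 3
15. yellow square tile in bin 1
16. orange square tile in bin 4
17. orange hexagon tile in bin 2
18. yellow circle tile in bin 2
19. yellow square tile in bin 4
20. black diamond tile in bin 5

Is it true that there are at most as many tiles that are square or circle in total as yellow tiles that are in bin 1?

False

tiles that are square or circle: 7.
yellow tiles in bin 1: 1.
The claim requires 7 ≤ 1, which does not hold.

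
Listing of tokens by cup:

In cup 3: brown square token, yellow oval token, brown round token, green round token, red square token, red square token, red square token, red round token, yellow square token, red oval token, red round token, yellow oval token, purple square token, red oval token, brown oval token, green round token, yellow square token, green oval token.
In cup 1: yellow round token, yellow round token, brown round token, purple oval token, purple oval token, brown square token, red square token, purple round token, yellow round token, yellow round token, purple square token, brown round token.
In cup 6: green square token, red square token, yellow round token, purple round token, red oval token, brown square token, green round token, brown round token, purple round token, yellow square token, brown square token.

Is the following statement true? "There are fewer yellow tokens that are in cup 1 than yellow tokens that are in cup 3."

False

There are 4 yellow tokens in cup 1.
There are 4 yellow tokens in cup 3.
The claim requires 4 < 4, which does not hold.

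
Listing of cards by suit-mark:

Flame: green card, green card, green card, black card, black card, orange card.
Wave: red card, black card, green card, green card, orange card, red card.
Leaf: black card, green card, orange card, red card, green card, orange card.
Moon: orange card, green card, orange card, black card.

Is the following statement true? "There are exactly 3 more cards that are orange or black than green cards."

True

There are 11 cards that are orange or black.
There are 8 green cards.
The claim requires 11 − 8 (= 3) to equal 3, which holds.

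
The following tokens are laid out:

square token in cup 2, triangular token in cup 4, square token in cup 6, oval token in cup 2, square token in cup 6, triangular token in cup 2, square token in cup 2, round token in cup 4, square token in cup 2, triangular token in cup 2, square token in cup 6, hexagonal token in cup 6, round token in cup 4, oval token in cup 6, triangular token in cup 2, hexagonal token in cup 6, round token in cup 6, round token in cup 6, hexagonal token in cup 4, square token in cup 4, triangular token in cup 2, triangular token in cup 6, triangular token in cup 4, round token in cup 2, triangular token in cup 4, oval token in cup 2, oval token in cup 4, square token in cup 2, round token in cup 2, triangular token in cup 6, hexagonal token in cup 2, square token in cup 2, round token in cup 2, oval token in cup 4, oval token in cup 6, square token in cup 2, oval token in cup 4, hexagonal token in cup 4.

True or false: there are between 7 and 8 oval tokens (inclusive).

|oval tokens| = 7.
The claim requires 7 ≤ 7 ≤ 8, which holds.

True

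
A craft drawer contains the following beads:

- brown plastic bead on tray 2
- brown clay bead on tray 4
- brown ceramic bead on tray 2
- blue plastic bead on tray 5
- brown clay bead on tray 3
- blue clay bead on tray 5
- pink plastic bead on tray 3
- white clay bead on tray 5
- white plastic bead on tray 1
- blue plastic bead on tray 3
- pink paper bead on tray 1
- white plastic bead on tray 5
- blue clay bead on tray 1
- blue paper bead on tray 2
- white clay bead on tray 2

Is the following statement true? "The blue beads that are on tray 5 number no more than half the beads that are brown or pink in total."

True

There are 2 blue beads on tray 5.
There are 6 beads that are brown or pink.
The claim requires 2 × 2 = 4 ≤ 6, which holds.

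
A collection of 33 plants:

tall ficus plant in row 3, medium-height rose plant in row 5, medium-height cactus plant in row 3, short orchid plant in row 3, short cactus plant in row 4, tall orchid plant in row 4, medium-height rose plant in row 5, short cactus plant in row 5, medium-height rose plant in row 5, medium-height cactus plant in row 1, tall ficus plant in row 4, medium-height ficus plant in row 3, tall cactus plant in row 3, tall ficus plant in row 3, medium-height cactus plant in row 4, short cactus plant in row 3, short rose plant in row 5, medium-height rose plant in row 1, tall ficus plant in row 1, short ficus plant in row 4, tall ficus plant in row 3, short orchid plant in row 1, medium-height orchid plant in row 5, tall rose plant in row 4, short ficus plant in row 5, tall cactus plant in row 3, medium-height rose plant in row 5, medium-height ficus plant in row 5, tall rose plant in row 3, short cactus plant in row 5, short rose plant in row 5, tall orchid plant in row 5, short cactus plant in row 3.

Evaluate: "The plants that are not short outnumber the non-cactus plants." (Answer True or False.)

|plants that are not short| = 22.
|non-cactus plants| = 23.
The claim requires 22 > 23, which does not hold.

False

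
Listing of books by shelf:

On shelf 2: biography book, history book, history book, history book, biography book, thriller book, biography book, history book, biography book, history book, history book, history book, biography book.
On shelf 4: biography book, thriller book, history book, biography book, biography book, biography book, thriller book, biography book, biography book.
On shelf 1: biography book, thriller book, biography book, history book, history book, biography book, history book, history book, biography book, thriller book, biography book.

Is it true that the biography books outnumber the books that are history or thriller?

biography books: 16.
books that are history or thriller: 17.
The claim requires 16 > 17, which does not hold.

False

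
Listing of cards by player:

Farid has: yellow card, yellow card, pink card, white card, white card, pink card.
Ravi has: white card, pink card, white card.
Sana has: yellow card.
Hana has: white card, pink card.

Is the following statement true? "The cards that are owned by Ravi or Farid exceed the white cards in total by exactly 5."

cards owned by Ravi or Farid: 9.
white cards: 5.
The claim requires 9 − 5 (= 4) to equal 5, which does not hold.

False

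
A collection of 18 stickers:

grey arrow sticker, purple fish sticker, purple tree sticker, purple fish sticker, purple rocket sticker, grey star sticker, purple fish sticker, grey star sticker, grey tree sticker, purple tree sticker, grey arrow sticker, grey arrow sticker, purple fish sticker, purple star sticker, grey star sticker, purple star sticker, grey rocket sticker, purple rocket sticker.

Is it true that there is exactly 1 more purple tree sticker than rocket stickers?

|purple tree stickers| = 2.
|rocket stickers| = 3.
The claim requires 2 − 3 (= -1) to equal 1, which does not hold.

False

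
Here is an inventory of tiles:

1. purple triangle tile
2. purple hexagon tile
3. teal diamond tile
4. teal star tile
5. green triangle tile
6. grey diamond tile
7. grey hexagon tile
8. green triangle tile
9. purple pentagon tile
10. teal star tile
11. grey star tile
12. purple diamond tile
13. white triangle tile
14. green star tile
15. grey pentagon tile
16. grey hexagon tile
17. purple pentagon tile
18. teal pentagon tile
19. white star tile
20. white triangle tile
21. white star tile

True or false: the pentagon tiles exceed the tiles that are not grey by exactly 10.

False

There are 4 pentagon tiles.
There are 16 tiles that are not grey.
The claim requires 4 − 16 (= -12) to equal 10, which does not hold.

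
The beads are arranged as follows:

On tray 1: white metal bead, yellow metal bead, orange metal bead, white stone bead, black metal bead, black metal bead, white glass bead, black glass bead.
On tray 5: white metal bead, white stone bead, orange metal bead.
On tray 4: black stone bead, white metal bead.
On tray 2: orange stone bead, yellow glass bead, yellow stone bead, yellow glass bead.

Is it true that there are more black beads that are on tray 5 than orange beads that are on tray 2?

There are 0 black beads on tray 5.
There is 1 orange bead on tray 2.
The claim requires 0 > 1, which does not hold.

False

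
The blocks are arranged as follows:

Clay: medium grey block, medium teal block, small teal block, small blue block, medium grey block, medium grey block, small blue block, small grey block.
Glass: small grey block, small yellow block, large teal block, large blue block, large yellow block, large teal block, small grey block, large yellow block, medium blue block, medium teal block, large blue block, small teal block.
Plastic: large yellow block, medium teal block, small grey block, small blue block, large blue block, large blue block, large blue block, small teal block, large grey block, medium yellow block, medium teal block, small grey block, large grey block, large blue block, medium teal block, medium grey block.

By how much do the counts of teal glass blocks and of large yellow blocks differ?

teal glass blocks: 4. large yellow blocks: 3.
|4 − 3| = 4 − 3 = 1.

1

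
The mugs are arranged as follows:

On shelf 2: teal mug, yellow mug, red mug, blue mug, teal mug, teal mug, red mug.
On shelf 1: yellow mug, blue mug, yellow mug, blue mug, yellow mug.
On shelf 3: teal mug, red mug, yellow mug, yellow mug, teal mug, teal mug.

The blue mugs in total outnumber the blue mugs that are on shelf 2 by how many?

2

blue mugs: 3.
blue mugs on shelf 2: 1.
3 − 1 = 2.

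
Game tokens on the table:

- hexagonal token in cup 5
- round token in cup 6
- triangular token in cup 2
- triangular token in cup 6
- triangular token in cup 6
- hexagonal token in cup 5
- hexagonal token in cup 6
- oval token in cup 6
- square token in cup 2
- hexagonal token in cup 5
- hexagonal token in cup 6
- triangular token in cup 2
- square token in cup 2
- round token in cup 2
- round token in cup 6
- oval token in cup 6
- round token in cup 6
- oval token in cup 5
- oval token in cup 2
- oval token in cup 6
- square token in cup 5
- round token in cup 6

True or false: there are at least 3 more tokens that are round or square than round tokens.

There are 8 tokens that are round or square.
There are 5 round tokens.
The claim requires 8 − 5 = 3 ≥ 3, which holds.

True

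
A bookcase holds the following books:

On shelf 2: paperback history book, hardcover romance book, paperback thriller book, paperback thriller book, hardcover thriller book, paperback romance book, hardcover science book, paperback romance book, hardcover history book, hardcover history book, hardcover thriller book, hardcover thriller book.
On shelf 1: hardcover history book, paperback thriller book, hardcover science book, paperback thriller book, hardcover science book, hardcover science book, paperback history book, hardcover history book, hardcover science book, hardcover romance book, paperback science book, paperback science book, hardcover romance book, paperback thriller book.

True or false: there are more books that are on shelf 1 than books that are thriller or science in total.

|books on shelf 1| = 14.
|books that are thriller or science| = 15.
The claim requires 14 > 15, which does not hold.

False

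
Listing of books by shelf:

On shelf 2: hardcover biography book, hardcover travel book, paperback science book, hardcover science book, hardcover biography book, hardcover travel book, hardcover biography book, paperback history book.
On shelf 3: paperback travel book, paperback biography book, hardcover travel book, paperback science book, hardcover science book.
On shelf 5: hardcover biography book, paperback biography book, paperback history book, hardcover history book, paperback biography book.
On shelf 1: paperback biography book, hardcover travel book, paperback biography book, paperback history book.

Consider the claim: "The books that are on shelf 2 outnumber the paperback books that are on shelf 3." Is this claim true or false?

True

There are 8 books on shelf 2.
There are 3 paperback books on shelf 3.
The claim requires 8 > 3, which holds.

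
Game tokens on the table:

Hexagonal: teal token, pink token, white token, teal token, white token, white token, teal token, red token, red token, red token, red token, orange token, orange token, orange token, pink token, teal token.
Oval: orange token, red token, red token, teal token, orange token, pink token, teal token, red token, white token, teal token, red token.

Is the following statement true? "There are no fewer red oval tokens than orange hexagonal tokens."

There are 4 red oval tokens.
There are 3 orange hexagonal tokens.
The claim requires 4 ≥ 3, which holds.

True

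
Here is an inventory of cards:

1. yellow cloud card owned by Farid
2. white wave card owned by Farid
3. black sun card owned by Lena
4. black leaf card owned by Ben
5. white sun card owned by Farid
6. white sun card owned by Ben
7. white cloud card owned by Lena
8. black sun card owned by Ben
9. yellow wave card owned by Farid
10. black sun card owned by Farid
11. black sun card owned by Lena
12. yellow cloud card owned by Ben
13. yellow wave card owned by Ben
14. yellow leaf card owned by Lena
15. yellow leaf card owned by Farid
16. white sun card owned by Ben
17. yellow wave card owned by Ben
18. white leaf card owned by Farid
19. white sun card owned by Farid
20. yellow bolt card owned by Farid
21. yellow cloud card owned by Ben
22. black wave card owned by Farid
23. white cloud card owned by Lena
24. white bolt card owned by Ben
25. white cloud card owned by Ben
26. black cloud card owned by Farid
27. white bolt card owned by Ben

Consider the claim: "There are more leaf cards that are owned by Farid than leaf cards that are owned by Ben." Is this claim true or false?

leaf cards owned by Farid: 2.
leaf cards owned by Ben: 1.
The claim requires 2 > 1, which holds.

True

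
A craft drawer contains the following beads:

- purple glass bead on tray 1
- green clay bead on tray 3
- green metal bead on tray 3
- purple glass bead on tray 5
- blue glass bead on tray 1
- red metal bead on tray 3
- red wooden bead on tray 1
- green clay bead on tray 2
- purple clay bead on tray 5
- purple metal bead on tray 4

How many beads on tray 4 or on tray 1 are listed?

4

on tray 1: 3; on tray 4: 1; together 3 + 1 = 4.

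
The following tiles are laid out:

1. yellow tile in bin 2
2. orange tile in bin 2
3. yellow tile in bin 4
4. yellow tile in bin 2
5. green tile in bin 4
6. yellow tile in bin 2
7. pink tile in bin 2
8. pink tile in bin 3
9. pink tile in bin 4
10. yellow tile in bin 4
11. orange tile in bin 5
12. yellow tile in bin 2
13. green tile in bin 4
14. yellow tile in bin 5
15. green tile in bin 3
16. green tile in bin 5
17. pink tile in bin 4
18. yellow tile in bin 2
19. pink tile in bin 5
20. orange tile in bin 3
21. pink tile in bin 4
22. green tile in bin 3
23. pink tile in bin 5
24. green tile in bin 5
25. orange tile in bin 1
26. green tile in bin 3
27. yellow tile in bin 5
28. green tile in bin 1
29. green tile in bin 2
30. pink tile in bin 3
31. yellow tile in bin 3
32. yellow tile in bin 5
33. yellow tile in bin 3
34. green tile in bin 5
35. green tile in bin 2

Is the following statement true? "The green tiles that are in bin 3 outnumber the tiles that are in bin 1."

There are 3 green tiles in bin 3.
There are 2 tiles in bin 1.
The claim requires 3 > 2, which holds.

True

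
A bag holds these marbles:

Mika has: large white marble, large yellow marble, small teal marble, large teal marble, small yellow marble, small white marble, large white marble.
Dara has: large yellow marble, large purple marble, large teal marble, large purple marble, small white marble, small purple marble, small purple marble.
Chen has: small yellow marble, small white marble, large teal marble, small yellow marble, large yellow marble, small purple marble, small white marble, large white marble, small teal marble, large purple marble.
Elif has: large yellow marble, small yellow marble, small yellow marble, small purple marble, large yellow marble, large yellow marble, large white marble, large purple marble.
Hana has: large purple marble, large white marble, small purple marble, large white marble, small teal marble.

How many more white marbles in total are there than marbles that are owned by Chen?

white marbles: 10.
marbles owned by Chen: 10.
10 − 10 = 0.

0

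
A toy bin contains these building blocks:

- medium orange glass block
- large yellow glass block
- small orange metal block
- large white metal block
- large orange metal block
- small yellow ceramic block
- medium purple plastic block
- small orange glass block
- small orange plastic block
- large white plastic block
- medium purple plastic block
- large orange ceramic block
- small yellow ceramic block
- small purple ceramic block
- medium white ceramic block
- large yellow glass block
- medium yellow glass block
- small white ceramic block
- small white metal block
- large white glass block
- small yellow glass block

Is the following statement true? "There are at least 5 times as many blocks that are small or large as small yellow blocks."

True

|blocks that are small or large| = 16.
|small yellow blocks| = 3.
The claim requires 16 ≥ 5 × 3 = 15, which holds.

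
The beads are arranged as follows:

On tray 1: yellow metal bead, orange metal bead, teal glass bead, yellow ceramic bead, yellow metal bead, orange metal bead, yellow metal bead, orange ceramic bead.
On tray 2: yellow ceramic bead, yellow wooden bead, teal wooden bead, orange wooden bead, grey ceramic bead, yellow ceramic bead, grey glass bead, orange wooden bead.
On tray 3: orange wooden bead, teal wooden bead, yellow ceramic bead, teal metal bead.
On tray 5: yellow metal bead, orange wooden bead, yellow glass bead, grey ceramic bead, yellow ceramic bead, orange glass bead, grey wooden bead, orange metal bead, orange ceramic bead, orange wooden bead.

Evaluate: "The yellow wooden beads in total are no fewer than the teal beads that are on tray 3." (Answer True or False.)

False

|yellow wooden beads| = 1.
|teal beads on tray 3| = 2.
The claim requires 1 ≥ 2, which does not hold.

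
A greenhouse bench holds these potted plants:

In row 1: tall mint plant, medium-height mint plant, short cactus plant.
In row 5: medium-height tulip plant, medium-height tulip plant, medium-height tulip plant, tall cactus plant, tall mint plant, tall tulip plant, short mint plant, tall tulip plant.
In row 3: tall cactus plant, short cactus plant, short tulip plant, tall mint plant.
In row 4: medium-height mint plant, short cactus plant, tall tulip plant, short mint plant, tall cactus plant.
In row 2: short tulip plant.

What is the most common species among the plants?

tulip

Counts by species: tulip 8, mint 7, cactus 6.
The maximum is 8, held uniquely by tulip.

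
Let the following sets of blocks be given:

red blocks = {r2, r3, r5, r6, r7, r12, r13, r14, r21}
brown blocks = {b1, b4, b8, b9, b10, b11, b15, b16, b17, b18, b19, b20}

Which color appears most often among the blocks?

brown

Counts by color: brown 12, red 9.
The maximum is 12, held uniquely by brown.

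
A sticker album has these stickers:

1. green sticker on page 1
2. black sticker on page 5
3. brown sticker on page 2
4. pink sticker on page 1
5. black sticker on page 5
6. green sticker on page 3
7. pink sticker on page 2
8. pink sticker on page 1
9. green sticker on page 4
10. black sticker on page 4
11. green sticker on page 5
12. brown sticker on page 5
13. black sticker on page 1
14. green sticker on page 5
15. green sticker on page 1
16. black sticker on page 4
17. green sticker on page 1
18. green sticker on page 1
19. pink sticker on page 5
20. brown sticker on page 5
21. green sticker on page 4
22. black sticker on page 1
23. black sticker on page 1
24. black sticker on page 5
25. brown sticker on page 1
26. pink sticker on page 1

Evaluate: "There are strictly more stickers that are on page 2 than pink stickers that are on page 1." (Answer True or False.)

False

stickers on page 2: 2.
pink stickers on page 1: 3.
The claim requires 2 > 3, which does not hold.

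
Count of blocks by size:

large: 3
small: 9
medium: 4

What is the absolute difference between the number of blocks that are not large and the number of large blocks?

blocks that are not large: 13. large blocks: 3.
|13 − 3| = 13 − 3 = 10.

10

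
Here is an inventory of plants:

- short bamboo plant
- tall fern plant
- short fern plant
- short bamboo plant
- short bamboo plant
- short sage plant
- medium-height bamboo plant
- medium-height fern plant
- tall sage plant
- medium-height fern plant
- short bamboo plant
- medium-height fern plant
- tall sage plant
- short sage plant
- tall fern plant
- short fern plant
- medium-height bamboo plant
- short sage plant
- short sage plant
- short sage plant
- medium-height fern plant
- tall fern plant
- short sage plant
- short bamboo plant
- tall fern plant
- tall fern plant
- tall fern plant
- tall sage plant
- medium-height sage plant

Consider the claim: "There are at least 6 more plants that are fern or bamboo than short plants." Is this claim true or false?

True

plants that are fern or bamboo: 19.
short plants: 13.
The claim requires 19 − 13 = 6 ≥ 6, which holds.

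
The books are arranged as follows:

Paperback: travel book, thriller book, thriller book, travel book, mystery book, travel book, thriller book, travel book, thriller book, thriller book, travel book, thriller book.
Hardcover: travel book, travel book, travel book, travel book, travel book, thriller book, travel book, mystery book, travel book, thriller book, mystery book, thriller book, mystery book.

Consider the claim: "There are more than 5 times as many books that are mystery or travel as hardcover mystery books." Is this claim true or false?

True

|books that are mystery or travel| = 16.
|hardcover mystery books| = 3.
The claim requires 16 > 5 × 3 = 15, which holds.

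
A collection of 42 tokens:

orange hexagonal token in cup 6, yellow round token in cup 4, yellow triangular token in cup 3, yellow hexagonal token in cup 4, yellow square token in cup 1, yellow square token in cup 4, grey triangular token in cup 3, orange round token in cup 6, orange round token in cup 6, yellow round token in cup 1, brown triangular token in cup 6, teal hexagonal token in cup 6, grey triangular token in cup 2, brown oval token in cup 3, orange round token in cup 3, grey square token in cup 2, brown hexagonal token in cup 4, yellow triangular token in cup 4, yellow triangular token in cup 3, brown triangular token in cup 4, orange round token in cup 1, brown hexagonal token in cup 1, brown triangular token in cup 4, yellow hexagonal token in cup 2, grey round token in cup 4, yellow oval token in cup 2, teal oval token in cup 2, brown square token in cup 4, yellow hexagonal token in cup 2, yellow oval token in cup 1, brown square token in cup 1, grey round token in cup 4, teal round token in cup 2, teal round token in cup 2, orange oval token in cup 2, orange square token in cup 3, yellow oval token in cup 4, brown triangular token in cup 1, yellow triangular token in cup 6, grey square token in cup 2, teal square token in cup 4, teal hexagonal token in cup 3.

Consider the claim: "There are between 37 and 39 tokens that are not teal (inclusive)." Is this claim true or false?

False

|tokens that are not teal| = 36.
The claim requires 37 ≤ 36 ≤ 39, which does not hold.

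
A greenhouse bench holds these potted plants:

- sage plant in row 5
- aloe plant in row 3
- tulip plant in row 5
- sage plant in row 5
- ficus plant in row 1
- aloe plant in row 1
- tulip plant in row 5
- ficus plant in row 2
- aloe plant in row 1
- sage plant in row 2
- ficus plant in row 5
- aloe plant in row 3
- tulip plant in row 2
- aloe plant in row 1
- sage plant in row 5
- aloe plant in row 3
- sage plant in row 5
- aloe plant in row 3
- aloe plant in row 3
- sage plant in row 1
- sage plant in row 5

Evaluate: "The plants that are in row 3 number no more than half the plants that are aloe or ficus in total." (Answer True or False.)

plants in row 3: 5.
plants that are aloe or ficus: 11.
The claim requires 2 × 5 = 10 ≤ 11, which holds.

True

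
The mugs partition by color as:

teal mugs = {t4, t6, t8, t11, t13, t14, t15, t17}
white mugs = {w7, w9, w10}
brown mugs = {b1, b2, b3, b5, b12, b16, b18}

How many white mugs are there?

3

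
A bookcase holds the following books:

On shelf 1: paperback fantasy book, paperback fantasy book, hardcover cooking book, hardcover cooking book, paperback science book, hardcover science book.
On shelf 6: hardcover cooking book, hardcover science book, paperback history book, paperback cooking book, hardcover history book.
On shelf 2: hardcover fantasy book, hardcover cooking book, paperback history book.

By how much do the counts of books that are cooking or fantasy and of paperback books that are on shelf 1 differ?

5

books that are cooking or fantasy: 8. paperback books on shelf 1: 3.
|8 − 3| = 8 − 3 = 5.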